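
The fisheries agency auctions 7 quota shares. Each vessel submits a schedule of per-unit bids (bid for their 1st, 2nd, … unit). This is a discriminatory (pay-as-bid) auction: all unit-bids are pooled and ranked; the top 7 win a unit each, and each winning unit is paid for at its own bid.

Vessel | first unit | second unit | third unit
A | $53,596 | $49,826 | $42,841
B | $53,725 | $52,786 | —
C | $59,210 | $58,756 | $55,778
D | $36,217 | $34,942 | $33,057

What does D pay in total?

D pays $0

Pooled unit-bids ranked (top 7): 59,210 (C-1), 58,756 (C-2), 55,778 (C-3), 53,725 (B-1), 53,596 (A-1), 52,786 (B-2), 49,826 (A-2)
Next rejected bid: $42,841 (not a price — pay-as-bid).
D wins no units.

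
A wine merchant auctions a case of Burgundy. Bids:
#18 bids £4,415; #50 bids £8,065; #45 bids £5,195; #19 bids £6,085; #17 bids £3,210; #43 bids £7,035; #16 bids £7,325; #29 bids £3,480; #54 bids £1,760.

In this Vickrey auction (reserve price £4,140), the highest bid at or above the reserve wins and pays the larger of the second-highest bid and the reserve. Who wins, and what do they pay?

#50 pays £7,325

Vickrey auction (reserve price £4,140): the highest bid at or above the reserve wins and pays the larger of the second-highest bid and the reserve.
Sorting bids: 8,065 (#50) > 7,325 (#16) > 7,035 (#43) > 6,085 (#19) > 5,195 (#45) > 4,415 (#18) > …
#50 has the top bid at or above the reserve (£8,065).
max(second-highest £7,325, reserve £4,140) = £7,325; the reserve does not bind.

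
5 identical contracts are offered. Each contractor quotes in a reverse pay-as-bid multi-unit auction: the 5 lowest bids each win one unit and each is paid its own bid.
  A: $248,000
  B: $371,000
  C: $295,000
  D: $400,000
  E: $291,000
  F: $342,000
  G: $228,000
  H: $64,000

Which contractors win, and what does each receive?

H $64,000, G $228,000, A $248,000, E $291,000, C $295,000

Bids ranked low→high: 64,000 (H), 228,000 (G), 248,000 (A), 291,000 (E), 295,000 (C), 342,000 (F), 371,000 (B), …
Winners (5 units): H, G, A, E, C.
Each winner is paid its own bid: H $64,000, G $228,000, A $248,000, E $291,000, C $295,000.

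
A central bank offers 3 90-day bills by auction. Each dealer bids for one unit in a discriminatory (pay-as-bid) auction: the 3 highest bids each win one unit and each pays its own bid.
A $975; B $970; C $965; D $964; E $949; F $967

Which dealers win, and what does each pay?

Ordering the bids: 975 (A), 970 (B), 967 (F), 965 (C), 964 (D), …
The 3 highest are A, B, F.
Each winner pays its own bid: A $975, B $970, F $967.

A $975, B $970, F $967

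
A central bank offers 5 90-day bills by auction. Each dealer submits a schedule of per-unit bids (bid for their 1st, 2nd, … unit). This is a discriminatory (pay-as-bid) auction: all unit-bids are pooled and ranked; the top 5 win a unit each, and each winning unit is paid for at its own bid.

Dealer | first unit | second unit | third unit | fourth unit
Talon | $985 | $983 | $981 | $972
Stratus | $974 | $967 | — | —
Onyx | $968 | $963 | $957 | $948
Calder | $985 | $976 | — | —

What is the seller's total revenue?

Pooled unit-bids ranked (top 5): 985 (Talon-1), 985 (Calder-1), 983 (Talon-2), 981 (Talon-3), 976 (Calder-2)
Next rejected bid: $974 (not a price — pay-as-bid).
Each winning unit pays its own bid.
Revenue = 985 + 985 + 983 + 981 + 976 = $4,910.

Total revenue: $4,910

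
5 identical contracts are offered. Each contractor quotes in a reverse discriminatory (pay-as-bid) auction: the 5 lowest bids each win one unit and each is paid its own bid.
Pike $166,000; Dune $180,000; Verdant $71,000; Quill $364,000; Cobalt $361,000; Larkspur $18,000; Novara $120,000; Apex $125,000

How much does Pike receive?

Pike is paid $166,000

Sorting: 18,000 (Larkspur), 71,000 (Verdant), 120,000 (Novara), 125,000 (Apex), 166,000 (Pike), 180,000 (Dune), 361,000 (Cobalt), …
Lowest 5: Larkspur, Verdant, Novara, Apex, Pike.
Pike wins → own bid $166,000.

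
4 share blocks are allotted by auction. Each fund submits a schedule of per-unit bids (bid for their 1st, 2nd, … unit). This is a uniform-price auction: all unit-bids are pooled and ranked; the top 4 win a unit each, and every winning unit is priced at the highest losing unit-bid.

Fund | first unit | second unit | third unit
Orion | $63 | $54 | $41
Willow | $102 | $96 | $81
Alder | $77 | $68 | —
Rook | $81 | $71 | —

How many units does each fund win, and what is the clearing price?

Rook 1, Willow 3; clearing price $77

Pooled unit-bids ranked (top 4): 102 (Willow-1), 96 (Willow-2), 81 (Willow-3), 81 (Rook-1)
First bid not allocated: $77.
Allocation: Rook 1, Willow 3.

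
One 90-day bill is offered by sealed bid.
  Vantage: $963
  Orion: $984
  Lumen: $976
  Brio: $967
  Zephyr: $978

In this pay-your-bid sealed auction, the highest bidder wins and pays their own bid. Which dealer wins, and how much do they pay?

Orion pays $984

Sorting bids: 984 (Orion) > 978 (Zephyr) > 976 (Lumen) > 967 (Brio) > 963 (Vantage)
Orion has the highest bid and pays exactly that: $984.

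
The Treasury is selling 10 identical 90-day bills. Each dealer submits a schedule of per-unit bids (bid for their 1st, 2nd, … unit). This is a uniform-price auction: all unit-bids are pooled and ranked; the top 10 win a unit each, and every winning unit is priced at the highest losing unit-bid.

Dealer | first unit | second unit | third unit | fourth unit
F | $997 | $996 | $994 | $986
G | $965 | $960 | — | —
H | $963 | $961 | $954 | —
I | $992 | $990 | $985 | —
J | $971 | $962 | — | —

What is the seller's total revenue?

Pooled unit-bids ranked (top 10): 997 (F-1), 996 (F-2), 994 (F-3), 992 (I-1), 990 (I-2), 986 (F-4), 985 (I-3), 971 (J-1), 965 (G-1), 963 (H-1)
Highest rejected unit-bid = $962.
Allocation: F 4, G 1, H 1, I 3, J 1. Every unit priced at $962.
Revenue = 10 × 962 = $9,620.

Total revenue: $9,620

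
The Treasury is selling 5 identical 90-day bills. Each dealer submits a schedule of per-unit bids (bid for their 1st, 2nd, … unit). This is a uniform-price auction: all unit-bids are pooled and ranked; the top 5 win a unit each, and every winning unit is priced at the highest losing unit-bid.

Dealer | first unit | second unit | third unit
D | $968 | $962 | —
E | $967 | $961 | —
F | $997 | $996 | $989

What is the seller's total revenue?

Total revenue: $4,810

Merging the schedules and taking the best 5: 997 (F-1), 996 (F-2), 989 (F-3), 968 (D-1), 967 (E-1)
First bid not allocated: $962.
Allocation: D 1, E 1, F 3. Every unit priced at $962.
Revenue = 5 × 962 = $4,810.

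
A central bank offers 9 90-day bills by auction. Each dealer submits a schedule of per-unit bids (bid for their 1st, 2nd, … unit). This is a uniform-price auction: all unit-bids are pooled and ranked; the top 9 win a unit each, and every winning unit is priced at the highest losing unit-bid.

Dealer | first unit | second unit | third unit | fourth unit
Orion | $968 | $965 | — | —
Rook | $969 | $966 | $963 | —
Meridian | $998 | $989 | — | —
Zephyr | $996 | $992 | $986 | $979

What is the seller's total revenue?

Pooled unit-bids ranked (top 9): 998 (Meridian-1), 996 (Zephyr-1), 992 (Zephyr-2), 989 (Meridian-2), 986 (Zephyr-3), 979 (Zephyr-4), 969 (Rook-1), 968 (Orion-1), 966 (Rook-2)
Highest rejected unit-bid = $965.
Allocation: Meridian 2, Orion 1, Rook 2, Zephyr 4. Every unit priced at $965.
Revenue = 9 × 965 = $8,685.

Total revenue: $8,685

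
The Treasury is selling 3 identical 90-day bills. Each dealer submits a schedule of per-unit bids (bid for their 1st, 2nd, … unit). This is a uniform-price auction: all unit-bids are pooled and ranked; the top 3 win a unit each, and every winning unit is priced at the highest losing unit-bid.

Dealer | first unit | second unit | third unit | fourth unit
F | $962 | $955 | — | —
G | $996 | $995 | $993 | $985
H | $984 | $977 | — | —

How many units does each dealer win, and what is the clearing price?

G 3; clearing price $985

Pooled unit-bids ranked (top 3): 996 (G-1), 995 (G-2), 993 (G-3)
The (k+1)-th unit-bid is $985.
Allocation: G 3.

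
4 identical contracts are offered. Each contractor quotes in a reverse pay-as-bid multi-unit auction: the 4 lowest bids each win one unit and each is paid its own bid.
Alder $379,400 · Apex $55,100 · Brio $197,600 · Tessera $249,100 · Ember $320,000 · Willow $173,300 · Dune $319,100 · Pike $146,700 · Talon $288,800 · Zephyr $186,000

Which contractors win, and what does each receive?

Apex $55,100, Pike $146,700, Willow $173,300, Zephyr $186,000

Sorting: 55,100 (Apex), 146,700 (Pike), 173,300 (Willow), 186,000 (Zephyr), 197,600 (Brio), 249,100 (Tessera), …
Winners (4 units): Apex, Pike, Willow, Zephyr.
Each winner is paid its own bid: Apex $55,100, Pike $146,700, Willow $173,300, Zephyr $186,000.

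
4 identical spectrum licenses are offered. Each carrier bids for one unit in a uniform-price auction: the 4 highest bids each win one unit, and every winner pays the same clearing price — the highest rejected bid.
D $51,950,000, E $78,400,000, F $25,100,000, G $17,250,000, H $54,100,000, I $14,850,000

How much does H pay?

H pays $17,250,000

Sorting: 78,400,000 (E), 54,100,000 (H), 51,950,000 (D), 25,100,000 (F), 17,250,000 (G), 14,850,000 (I)
Winners (4 units): E, H, D, F.
Clearing price = highest rejected bid = $17,250,000.
H wins → pays $17,250,000.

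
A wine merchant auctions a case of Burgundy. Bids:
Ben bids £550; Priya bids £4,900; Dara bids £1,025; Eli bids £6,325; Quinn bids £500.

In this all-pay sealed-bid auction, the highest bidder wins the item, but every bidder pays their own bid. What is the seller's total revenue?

Total revenue: £13,300

Sorting bids: 6,325 (Eli) > 4,900 (Priya) > 1,025 (Dara) > 550 (Ben) > 500 (Quinn)
Every bidder forfeits their bid regardless of winning.
Revenue = 550 + 4,900 + 1,025 + 6,325 + 500 = £13,300.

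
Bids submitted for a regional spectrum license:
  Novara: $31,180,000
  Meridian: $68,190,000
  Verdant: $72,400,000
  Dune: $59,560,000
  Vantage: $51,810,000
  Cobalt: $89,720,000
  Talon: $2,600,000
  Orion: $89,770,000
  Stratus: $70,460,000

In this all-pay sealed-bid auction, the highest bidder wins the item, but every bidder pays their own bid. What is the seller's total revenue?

Total revenue: $535,690,000

All-pay sealed-bid auction: the highest bidder wins the item, but every bidder pays their own bid.
Bids ranked: 89,770,000 (Orion) > 89,720,000 (Cobalt) > 72,400,000 (Verdant) > 70,460,000 (Stratus) > 68,190,000 (Meridian) > 59,560,000 (Dune) > …
Orion wins with the top bid; all bids are sunk regardless.
Every bidder forfeits their bid regardless of winning.
Revenue = 31,180,000 + 68,190,000 + 72,400,000 + 59,560,000 + 51,810,000 + 89,720,000 + 2,600,000 + 89,770,000 + 70,460,000 = $535,690,000.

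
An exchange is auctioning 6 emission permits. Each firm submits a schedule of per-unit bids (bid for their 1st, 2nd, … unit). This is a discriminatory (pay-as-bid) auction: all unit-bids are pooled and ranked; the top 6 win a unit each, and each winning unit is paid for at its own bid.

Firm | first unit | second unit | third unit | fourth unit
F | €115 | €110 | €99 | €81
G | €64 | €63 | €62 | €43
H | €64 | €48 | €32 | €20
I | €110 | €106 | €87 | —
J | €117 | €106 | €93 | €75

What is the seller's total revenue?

Merging the schedules and taking the best 6: 117 (J-1), 115 (F-1), 110 (F-2), 110 (I-1), 106 (I-2), 106 (J-2)
Next rejected bid: €99 (not a price — pay-as-bid).
Each winning unit pays its own bid.
Revenue = 117 + 115 + 110 + 110 + 106 + 106 = €664.

Total revenue: €664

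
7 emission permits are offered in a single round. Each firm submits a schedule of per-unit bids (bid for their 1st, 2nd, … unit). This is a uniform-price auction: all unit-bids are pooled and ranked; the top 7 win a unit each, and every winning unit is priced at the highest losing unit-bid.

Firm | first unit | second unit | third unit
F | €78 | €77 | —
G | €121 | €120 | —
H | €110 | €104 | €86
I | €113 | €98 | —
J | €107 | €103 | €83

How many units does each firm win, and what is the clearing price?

Merging the schedules and taking the best 7: 121 (G-1), 120 (G-2), 113 (I-1), 110 (H-1), 107 (J-1), 104 (H-2), 103 (J-2)
The (k+1)-th unit-bid is €98.
Allocation: G 2, H 2, I 1, J 2.

G 2, H 2, I 1, J 2; clearing price €98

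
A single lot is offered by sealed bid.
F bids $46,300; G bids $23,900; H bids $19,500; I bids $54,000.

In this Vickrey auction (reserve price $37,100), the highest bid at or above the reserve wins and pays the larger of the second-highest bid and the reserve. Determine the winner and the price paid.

I pays $46,300

Vickrey auction (reserve price $37,100): the highest bid at or above the reserve wins and pays the larger of the second-highest bid and the reserve.
Bids in order: 54,000 (I) > 46,300 (F) > 23,900 (G) > 19,500 (H)
I has the top bid at or above the reserve ($54,000).
Second-highest bid $46,300 exceeds the reserve $37,100 → payment $46,300.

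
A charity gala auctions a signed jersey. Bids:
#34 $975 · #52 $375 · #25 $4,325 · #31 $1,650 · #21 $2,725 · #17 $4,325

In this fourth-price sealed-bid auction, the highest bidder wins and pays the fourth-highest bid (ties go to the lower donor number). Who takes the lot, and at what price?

#17 pays $1,650

Sorting bids: 4,325 (#17) > 4,325 (#25) > 2,725 (#21) > 1,650 (#31) > 975 (#34) > 375 (#52)
#17 and #25 tie at $4,325; tie-break gives it to #17.
#17 is highest; pays the fourth-highest bid, $1,650.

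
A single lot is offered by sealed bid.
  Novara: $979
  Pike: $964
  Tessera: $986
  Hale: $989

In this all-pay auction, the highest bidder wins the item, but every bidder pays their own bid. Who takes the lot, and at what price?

Hale pays $989

Sorting bids: 989 (Hale) > 986 (Tessera) > 979 (Novara) > 964 (Pike)
Hale is highest and takes the item; every bidder forfeits their bid.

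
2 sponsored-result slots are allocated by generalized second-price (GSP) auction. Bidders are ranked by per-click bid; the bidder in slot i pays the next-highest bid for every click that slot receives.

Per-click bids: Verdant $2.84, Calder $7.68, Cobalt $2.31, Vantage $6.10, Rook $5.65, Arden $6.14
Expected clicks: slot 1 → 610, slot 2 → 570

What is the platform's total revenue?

Total revenue: $7222.40

Sorting advertisers: $7.68 (Calder) > $6.14 (Arden) > $6.10 (Vantage) > …
Slot 1: Calder pays $6.14 × 610 = $3745.40
Slot 2: Arden pays $6.10 × 570 = $3477.00
Total = $7222.40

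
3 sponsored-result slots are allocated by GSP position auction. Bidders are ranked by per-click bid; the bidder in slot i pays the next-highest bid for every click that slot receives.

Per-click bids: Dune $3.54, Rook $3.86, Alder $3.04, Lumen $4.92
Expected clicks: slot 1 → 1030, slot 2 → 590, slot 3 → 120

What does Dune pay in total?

Sorting advertisers: $4.92 (Lumen) > $3.86 (Rook) > $3.54 (Dune) > $3.04 (Alder)
Dune holds slot 3 → pays next bid $3.04 × 120 clicks = $364.80.

Dune pays $364.80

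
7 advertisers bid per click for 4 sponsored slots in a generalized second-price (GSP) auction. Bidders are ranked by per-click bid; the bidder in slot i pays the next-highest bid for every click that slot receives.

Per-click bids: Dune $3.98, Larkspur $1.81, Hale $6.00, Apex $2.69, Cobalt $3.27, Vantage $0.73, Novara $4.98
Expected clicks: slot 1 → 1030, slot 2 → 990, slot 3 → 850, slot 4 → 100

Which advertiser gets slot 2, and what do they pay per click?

Ranked by bid: $6.00 (Hale) > $4.98 (Novara) > $3.98 (Dune) > $3.27 (Cobalt) > $2.69 (Apex) > …
Slot 2 goes to the second-ranked bidder, Novara, who pays the next bid down: $3.98/click.

Novara; $3.98 per click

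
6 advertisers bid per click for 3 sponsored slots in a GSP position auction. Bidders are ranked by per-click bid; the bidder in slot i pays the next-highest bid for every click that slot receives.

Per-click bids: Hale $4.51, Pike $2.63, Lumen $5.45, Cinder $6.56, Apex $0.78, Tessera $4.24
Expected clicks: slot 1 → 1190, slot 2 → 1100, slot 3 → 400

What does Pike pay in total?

Sorting advertisers: $6.56 (Cinder) > $5.45 (Lumen) > $4.51 (Hale) > $4.24 (Tessera) > …
Pike ranks below slot 3 → no slot, pays nothing.

Pike pays $0.00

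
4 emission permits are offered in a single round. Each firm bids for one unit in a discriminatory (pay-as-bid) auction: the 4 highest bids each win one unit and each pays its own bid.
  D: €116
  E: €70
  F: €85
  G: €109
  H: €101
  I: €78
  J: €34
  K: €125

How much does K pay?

K pays €125

Bids ranked high→low: 125 (K), 116 (D), 109 (G), 101 (H), 85 (F), 78 (I), …
The 4 highest are K, D, G, H.
K wins → own bid €125.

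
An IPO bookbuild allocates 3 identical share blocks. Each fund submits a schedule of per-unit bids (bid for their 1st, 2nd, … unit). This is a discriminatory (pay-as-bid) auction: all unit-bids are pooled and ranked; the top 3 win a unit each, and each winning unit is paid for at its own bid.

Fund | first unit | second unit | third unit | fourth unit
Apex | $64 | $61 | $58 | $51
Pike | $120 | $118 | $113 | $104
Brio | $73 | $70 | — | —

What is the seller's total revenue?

Merging the schedules and taking the best 3: 120 (Pike-1), 118 (Pike-2), 113 (Pike-3)
Next rejected bid: $104 (not a price — pay-as-bid).
Each winning unit pays its own bid.
Revenue = 120 + 118 + 113 = $351.

Total revenue: $351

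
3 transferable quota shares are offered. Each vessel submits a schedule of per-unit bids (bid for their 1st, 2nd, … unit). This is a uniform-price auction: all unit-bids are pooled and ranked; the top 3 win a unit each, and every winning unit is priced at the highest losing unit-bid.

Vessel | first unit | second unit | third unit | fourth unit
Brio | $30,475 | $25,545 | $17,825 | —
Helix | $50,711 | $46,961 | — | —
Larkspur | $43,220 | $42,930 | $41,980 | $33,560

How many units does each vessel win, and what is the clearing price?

Helix 2, Larkspur 1; clearing price $42,930

All unit-bids, highest first — top 3: 50,711 (Helix-1), 46,961 (Helix-2), 43,220 (Larkspur-1)
The (k+1)-th unit-bid is $42,930.
Allocation: Helix 2, Larkspur 1.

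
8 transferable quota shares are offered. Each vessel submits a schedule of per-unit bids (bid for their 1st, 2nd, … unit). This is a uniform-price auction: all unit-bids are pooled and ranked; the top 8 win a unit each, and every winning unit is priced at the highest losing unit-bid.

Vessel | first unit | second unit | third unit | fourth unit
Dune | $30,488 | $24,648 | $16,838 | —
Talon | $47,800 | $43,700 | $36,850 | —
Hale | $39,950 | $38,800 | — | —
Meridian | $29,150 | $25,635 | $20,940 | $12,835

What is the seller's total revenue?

Merging the schedules and taking the best 8: 47,800 (Talon-1), 43,700 (Talon-2), 39,950 (Hale-1), 38,800 (Hale-2), 36,850 (Talon-3), 30,488 (Dune-1), 29,150 (Meridian-1), 25,635 (Meridian-2)
First bid not allocated: $24,648.
Allocation: Dune 1, Hale 2, Meridian 2, Talon 3. Every unit priced at $24,648.
Revenue = 8 × 24,648 = $197,184.

Total revenue: $197,184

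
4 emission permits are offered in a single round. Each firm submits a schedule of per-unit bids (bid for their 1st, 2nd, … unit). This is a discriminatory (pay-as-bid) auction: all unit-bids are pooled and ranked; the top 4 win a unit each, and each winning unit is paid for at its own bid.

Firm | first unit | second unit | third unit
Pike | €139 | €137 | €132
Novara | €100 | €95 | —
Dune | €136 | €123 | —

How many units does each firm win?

Dune 1, Pike 3

Merging the schedules and taking the best 4: 139 (Pike-1), 137 (Pike-2), 136 (Dune-1), 132 (Pike-3)
Next rejected bid: €123 (not a price — pay-as-bid).
Allocation: Dune 1, Pike 3.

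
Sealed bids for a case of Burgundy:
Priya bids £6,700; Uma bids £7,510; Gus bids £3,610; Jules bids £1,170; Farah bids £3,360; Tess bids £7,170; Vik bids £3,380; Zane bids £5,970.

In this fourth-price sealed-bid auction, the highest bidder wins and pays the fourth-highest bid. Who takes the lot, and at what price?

Uma pays £5,970

Sorting bids: 7,510 (Uma) > 7,170 (Tess) > 6,700 (Priya) > 5,970 (Zane) > 3,610 (Gus) > 3,380 (Vik) > …
Uma is highest; pays the fourth-highest bid, £5,970.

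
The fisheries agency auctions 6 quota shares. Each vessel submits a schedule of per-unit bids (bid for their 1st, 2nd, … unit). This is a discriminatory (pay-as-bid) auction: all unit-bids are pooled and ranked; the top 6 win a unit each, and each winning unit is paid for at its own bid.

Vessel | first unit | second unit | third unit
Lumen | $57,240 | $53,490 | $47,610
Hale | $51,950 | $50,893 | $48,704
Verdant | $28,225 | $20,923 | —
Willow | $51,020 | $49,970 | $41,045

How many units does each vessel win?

Hale 2, Lumen 2, Willow 2

All unit-bids, highest first — top 6: 57,240 (Lumen-1), 53,490 (Lumen-2), 51,950 (Hale-1), 51,020 (Willow-1), 50,893 (Hale-2), 49,970 (Willow-2)
Next rejected bid: $48,704 (not a price — pay-as-bid).
Allocation: Hale 2, Lumen 2, Willow 2.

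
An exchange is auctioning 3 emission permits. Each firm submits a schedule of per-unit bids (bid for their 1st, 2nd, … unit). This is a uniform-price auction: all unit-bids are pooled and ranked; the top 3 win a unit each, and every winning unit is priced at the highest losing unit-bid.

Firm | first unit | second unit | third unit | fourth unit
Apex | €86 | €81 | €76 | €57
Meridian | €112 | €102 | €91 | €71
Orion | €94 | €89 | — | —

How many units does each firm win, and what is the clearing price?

Merging the schedules and taking the best 3: 112 (Meridian-1), 102 (Meridian-2), 94 (Orion-1)
The (k+1)-th unit-bid is €91.
Allocation: Meridian 2, Orion 1.

Meridian 2, Orion 1; clearing price €91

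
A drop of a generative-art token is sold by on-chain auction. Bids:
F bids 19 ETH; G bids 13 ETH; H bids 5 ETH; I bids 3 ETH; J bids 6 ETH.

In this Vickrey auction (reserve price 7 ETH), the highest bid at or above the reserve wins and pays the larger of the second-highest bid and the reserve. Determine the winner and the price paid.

Bids ranked: 19 (F) > 13 (G) > 6 (J) > 5 (H) > 3 (I)
F has the top bid at or above the reserve (19 ETH).
Second-highest bid 13 ETH exceeds the reserve 7 ETH → payment 13 ETH.

F pays 13 ETH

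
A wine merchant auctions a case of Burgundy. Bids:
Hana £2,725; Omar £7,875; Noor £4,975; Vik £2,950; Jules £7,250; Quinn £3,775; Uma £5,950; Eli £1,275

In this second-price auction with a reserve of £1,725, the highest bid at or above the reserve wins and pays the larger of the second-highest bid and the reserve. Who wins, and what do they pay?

Omar pays £7,250

Rule: the highest bid at or above the reserve wins and pays the larger of the second-highest bid and the reserve.
Bids ranked: 7,875 (Omar) > 7,250 (Jules) > 5,950 (Uma) > 4,975 (Noor) > 3,775 (Quinn) > 2,950 (Vik) > …
Highest eligible bid: Omar at £7,875.
Second-highest bid £7,250 exceeds the reserve £1,725 → payment £7,250.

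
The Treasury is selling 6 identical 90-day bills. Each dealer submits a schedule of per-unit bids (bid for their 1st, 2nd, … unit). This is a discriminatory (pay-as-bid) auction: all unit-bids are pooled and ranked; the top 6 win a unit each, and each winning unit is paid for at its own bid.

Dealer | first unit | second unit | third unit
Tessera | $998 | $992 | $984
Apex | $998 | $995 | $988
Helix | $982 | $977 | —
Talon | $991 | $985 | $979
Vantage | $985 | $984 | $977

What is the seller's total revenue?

Total revenue: $5,962

All unit-bids, highest first — top 6: 998 (Tessera-1), 998 (Apex-1), 995 (Apex-2), 992 (Tessera-2), 991 (Talon-1), 988 (Apex-3)
Next rejected bid: $985 (not a price — pay-as-bid).
Each winning unit pays its own bid.
Revenue = 998 + 998 + 995 + 992 + 991 + 988 = $5,962.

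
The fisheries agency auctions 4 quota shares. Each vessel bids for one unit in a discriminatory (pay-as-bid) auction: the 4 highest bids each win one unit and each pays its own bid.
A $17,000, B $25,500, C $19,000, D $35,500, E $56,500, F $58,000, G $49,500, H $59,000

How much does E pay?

E pays $56,500

Bids ranked high→low: 59,000 (H), 58,000 (F), 56,500 (E), 49,500 (G), 35,500 (D), 25,500 (B), …
Top 4: H, F, E, G.
E wins → own bid $56,500.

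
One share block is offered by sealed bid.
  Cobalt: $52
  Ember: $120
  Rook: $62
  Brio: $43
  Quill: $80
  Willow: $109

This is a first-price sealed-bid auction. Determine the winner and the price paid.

Ember pays $120

Sorting bids: 120 (Ember) > 109 (Willow) > 80 (Quill) > 62 (Rook) > 52 (Cobalt) > 43 (Brio)
Ember has the highest bid and pays exactly that: $120.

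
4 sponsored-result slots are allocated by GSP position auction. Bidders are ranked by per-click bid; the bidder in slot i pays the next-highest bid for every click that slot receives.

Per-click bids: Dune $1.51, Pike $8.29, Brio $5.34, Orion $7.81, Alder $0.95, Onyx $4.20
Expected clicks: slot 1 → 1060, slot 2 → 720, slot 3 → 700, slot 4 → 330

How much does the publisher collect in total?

Total revenue: $15561.70

Ranked by bid: $8.29 (Pike) > $7.81 (Orion) > $5.34 (Brio) > $4.20 (Onyx) > $1.51 (Dune) > …
Slot 1: Pike pays $7.81 × 1060 = $8278.60
Slot 2: Orion pays $5.34 × 720 = $3844.80
Slot 3: Brio pays $4.20 × 700 = $2940.00
Slot 4: Onyx pays $1.51 × 330 = $498.30
Total = $15561.70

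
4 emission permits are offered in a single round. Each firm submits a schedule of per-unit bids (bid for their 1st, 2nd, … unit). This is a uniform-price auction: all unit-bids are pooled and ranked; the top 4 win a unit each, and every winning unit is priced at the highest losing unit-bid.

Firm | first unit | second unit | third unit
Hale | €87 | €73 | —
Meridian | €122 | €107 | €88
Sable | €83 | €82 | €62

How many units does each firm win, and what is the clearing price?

Hale 1, Meridian 3; clearing price €83

Pooled unit-bids ranked (top 4): 122 (Meridian-1), 107 (Meridian-2), 88 (Meridian-3), 87 (Hale-1)
Highest rejected unit-bid = €83.
Allocation: Hale 1, Meridian 3.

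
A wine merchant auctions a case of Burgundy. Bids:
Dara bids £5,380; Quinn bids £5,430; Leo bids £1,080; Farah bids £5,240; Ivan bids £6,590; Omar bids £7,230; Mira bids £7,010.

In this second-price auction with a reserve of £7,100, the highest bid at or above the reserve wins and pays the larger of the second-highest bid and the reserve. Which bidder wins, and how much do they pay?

Omar pays £7,100

Rule: the highest bid at or above the reserve wins and pays the larger of the second-highest bid and the reserve.
Bids ranked: 7,230 (Omar) > 7,010 (Mira) > 6,590 (Ivan) > 5,430 (Quinn) > 5,380 (Dara) > 5,240 (Farah) > …
Highest eligible bid: Omar at £7,230.
max(second-highest £7,010, reserve £7,100) = £7,100.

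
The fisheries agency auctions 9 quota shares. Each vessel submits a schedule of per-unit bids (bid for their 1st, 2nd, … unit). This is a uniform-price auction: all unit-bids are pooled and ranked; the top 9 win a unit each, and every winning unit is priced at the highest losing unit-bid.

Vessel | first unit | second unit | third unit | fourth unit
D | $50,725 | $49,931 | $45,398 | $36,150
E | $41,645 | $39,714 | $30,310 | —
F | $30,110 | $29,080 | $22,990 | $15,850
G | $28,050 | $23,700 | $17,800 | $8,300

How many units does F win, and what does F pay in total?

F: 2 units, pays $56,100

All unit-bids, highest first — top 9: 50,725 (D-1), 49,931 (D-2), 45,398 (D-3), 41,645 (E-1), 39,714 (E-2), 36,150 (D-4), 30,310 (E-3), 30,110 (F-1), 29,080 (F-2)
The (k+1)-th unit-bid is $28,050.
F wins 2 unit(s) at $28,050 each.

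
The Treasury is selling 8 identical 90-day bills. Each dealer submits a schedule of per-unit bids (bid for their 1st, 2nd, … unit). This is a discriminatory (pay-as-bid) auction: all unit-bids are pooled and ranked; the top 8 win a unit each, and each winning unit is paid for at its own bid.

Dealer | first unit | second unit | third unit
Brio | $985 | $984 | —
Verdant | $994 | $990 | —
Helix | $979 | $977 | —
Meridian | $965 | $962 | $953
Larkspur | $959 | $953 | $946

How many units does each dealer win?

Pooled unit-bids ranked (top 8): 994 (Verdant-1), 990 (Verdant-2), 985 (Brio-1), 984 (Brio-2), 979 (Helix-1), 977 (Helix-2), 965 (Meridian-1), 962 (Meridian-2)
Next rejected bid: $959 (not a price — pay-as-bid).
Allocation: Brio 2, Helix 2, Meridian 2, Verdant 2.

Brio 2, Helix 2, Meridian 2, Verdant 2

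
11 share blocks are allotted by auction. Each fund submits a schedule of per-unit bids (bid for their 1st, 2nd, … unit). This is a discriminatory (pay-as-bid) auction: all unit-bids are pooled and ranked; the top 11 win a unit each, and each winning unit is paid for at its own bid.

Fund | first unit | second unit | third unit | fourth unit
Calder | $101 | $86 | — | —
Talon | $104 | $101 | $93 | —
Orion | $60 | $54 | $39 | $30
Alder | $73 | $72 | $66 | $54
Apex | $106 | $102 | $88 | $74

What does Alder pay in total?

Alder pays $145

Pooled unit-bids ranked (top 11): 106 (Apex-1), 104 (Talon-1), 102 (Apex-2), 101 (Calder-1), 101 (Talon-2), 93 (Talon-3), 88 (Apex-3), 86 (Calder-2), 74 (Apex-4), 73 (Alder-1), 72 (Alder-2)
Next rejected bid: $66 (not a price — pay-as-bid).
Alder's winning unit-bids: 73 + 72 = $145.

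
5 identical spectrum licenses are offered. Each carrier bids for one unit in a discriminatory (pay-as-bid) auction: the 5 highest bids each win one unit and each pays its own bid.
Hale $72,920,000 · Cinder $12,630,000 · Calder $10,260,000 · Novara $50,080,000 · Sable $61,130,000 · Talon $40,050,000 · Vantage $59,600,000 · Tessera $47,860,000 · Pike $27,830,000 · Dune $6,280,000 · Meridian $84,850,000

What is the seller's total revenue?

Total revenue: $328,580,000

Ordering the bids: 84,850,000 (Meridian), 72,920,000 (Hale), 61,130,000 (Sable), 59,600,000 (Vantage), 50,080,000 (Novara), 47,860,000 (Tessera), 40,050,000 (Talon), …
Winners (5 units): Meridian, Hale, Sable, Vantage, Novara.
Total revenue = 84,850,000 + 72,920,000 + 61,130,000 + 59,600,000 + 50,080,000 = $328,580,000.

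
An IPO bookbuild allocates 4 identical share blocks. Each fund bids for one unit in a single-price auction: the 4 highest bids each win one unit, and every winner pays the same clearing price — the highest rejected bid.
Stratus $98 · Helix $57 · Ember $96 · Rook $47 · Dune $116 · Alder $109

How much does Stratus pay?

Stratus pays $57

Bids ranked high→low: 116 (Dune), 109 (Alder), 98 (Stratus), 96 (Ember), 57 (Helix), 47 (Rook)
Winners (4 units): Dune, Alder, Stratus, Ember.
First losing bid is Helix's $57, which sets the uniform price.
Stratus wins → pays $57.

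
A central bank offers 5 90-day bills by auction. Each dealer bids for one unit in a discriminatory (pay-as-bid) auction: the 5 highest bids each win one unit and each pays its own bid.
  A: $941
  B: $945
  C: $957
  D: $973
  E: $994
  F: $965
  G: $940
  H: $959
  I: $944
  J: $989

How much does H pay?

H pays $959

Ordering the bids: 994 (E), 989 (J), 973 (D), 965 (F), 959 (H), 957 (C), 945 (B), …
Winners (5 units): E, J, D, F, H.
H wins → own bid $959.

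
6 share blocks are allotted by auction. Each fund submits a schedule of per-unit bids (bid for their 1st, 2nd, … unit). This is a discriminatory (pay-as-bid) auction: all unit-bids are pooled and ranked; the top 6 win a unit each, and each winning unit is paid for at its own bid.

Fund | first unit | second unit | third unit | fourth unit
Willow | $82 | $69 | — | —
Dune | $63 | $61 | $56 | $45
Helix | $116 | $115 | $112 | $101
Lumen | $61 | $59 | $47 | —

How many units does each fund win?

Helix 4, Willow 2

Merging the schedules and taking the best 6: 116 (Helix-1), 115 (Helix-2), 112 (Helix-3), 101 (Helix-4), 82 (Willow-1), 69 (Willow-2)
Next rejected bid: $63 (not a price — pay-as-bid).
Allocation: Helix 4, Willow 2.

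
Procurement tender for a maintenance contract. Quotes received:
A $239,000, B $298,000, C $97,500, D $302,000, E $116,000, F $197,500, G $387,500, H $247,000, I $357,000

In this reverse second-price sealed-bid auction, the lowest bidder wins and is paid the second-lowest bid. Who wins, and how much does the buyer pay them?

C is paid $116,000

Bids in order: 97,500 (C) < 116,000 (E) < 197,500 (F) < 239,000 (A) < 247,000 (H) < 298,000 (B) < …
C is lowest; is paid the second-lowest bid, $116,000.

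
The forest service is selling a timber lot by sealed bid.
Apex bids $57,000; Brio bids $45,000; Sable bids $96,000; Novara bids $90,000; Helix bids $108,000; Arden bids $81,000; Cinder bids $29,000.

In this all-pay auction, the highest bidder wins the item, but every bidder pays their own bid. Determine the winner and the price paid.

All-pay auction: the highest bidder wins the item, but every bidder pays their own bid.
Sorting bids: 108,000 (Helix) > 96,000 (Sable) > 90,000 (Novara) > 81,000 (Arden) > 57,000 (Apex) > 45,000 (Brio) > …
Helix wins with the top bid; all bids are sunk regardless.

Helix pays $108,000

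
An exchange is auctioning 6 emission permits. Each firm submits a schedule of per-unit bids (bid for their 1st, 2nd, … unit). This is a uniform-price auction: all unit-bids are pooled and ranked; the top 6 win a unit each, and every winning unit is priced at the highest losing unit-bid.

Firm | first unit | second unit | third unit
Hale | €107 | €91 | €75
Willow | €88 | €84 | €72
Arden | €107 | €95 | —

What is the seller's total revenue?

Pooled unit-bids ranked (top 6): 107 (Hale-1), 107 (Arden-1), 95 (Arden-2), 91 (Hale-2), 88 (Willow-1), 84 (Willow-2)
The (k+1)-th unit-bid is €75.
Allocation: Arden 2, Hale 2, Willow 2. Every unit priced at €75.
Revenue = 6 × 75 = €450.

Total revenue: €450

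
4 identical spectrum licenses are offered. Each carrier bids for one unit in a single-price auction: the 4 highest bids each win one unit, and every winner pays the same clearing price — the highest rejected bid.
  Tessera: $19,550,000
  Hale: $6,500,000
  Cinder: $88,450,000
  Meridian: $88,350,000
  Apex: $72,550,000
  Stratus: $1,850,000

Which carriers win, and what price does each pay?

Cinder, Meridian, Apex, Tessera; each pays $6,500,000

Bids ranked high→low: 88,450,000 (Cinder), 88,350,000 (Meridian), 72,550,000 (Apex), 19,550,000 (Tessera), 6,500,000 (Hale), 1,850,000 (Stratus)
Top 4: Cinder, Meridian, Apex, Tessera.
Clearing price = highest rejected bid = $6,500,000.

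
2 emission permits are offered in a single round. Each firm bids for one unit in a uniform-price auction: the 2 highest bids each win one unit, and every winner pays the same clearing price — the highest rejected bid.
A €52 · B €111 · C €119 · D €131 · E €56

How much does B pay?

Ordering the bids: 131 (D), 119 (C), 111 (B), 56 (E), …
The 2 highest are D, C.
First losing bid is B's €111, which sets the uniform price.
B does not win → pays €0.

B pays €0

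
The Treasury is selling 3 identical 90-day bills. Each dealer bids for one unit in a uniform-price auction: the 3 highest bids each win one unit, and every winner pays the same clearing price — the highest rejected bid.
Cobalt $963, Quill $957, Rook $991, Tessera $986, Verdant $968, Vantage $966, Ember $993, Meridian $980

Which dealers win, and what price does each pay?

Bids ranked high→low: 993 (Ember), 991 (Rook), 986 (Tessera), 980 (Meridian), 968 (Verdant), …
Top 3: Ember, Rook, Tessera.
Clearing price = highest rejected bid = $980.

Ember, Rook, Tessera; each pays $980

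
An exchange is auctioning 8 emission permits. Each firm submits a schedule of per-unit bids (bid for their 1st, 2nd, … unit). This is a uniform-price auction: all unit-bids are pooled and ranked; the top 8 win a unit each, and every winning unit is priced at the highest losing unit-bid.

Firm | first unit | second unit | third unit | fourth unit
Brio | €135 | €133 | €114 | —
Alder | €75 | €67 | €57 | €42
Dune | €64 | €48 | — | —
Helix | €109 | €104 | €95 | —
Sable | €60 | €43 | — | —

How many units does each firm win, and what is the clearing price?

Merging the schedules and taking the best 8: 135 (Brio-1), 133 (Brio-2), 114 (Brio-3), 109 (Helix-1), 104 (Helix-2), 95 (Helix-3), 75 (Alder-1), 67 (Alder-2)
First bid not allocated: €64.
Allocation: Alder 2, Brio 3, Helix 3.

Alder 2, Brio 3, Helix 3; clearing price €64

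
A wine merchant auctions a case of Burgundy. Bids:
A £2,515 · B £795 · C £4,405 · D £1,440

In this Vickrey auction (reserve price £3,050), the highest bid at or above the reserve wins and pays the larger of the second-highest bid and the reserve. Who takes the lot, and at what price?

C pays £3,050

Bids ranked: 4,405 (C) > 2,515 (A) > 1,440 (D) > 795 (B)
C has the top bid at or above the reserve (£4,405).
Second-highest bid £2,515 is below the reserve £3,050, so the reserve binds → payment £3,050.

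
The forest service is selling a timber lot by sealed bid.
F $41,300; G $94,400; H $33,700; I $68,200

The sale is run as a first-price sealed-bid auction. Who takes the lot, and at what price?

G pays $94,400

Bids ranked: 94,400 (G) > 68,200 (I) > 41,300 (F) > 33,700 (H)
G has the highest bid and pays exactly that: $94,400.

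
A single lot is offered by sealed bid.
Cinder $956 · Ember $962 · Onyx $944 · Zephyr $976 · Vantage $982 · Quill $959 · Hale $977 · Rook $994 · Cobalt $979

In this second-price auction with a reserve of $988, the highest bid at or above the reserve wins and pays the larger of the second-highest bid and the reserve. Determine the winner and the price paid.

Sorting bids: 994 (Rook) > 982 (Vantage) > 979 (Cobalt) > 977 (Hale) > 976 (Zephyr) > 962 (Ember) > …
Highest eligible bid: Rook at $994.
Second-highest bid $982 is below the reserve $988, so the reserve binds → payment $988.

Rook pays $988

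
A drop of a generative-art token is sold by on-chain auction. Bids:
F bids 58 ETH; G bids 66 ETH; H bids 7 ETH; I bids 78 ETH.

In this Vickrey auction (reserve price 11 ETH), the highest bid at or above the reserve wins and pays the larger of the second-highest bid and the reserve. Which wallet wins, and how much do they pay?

I pays 66 ETH

Bids ranked: 78 (I) > 66 (G) > 58 (F) > 7 (H)
Highest eligible bid: I at 78 ETH.
Second-highest bid 66 ETH exceeds the reserve 11 ETH → payment 66 ETH.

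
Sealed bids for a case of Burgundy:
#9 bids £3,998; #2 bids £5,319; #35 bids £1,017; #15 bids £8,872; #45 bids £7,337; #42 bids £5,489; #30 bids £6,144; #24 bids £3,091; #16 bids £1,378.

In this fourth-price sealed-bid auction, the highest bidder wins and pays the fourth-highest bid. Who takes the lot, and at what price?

Bids in order: 8,872 (#15) > 7,337 (#45) > 6,144 (#30) > 5,489 (#42) > 5,319 (#2) > 3,998 (#9) > …
#15 is highest; pays the fourth-highest bid, £5,489.

#15 pays £5,489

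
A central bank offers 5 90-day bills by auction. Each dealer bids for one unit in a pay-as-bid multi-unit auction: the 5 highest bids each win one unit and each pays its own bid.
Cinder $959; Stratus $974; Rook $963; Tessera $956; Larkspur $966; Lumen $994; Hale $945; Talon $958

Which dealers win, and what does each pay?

Lumen $994, Stratus $974, Larkspur $966, Rook $963, Cinder $959

Sorting: 994 (Lumen), 974 (Stratus), 966 (Larkspur), 963 (Rook), 959 (Cinder), 958 (Talon), 956 (Tessera), …
Top 5: Lumen, Stratus, Larkspur, Rook, Cinder.
Each winner pays its own bid: Lumen $994, Stratus $974, Larkspur $966, Rook $963, Cinder $959.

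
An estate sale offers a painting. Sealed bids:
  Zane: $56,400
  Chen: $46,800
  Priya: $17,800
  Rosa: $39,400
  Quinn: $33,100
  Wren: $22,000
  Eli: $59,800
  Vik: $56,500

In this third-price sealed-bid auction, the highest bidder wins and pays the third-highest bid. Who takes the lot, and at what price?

Third-price sealed-bid auction: the highest bidder wins and pays the third-highest bid.
Bids ranked: 59,800 (Eli) > 56,500 (Vik) > 56,400 (Zane) > 46,800 (Chen) > 39,400 (Rosa) > 33,100 (Quinn) > …
Eli wins; payment is bid #3 in the ranking = $56,400.

Eli pays $56,400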